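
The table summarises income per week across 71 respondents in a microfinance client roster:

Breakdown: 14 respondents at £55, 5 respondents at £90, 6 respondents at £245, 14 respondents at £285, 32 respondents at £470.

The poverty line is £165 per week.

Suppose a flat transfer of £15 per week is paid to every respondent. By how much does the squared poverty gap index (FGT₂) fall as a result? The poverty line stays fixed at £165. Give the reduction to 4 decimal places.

0.0275

Before: below the line — 14×£55, 5×£90; squared poverty gap index (FGT₂) = 0.102187.
After the £15 transfer: below the line — 14×£70, 5×£105; squared poverty gap index (FGT₂) = 0.074678.
Reduction = 0.102187 − 0.074678 = 0.0275.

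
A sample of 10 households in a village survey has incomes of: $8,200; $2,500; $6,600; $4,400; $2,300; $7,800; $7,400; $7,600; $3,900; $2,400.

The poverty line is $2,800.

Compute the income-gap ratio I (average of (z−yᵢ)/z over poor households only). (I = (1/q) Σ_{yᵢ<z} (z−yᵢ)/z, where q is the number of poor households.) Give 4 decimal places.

Incomes under z: $2,300, $2,400, $2,500 (q = 3 of N = 10).
Shortfall ratios (z−y)/z: 0.1786, 0.1429, 0.1071; sum = 0.428571.
The income-gap ratio divides by q (the poor only): 0.428571 / 3 = 0.1429.

0.1429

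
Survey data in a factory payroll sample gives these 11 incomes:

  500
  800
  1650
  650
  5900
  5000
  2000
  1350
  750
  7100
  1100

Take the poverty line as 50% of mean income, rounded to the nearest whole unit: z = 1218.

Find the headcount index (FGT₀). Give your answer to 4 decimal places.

5 of the 11 individuals have income below 1218.
H = 5/11 = 0.4545.

0.4545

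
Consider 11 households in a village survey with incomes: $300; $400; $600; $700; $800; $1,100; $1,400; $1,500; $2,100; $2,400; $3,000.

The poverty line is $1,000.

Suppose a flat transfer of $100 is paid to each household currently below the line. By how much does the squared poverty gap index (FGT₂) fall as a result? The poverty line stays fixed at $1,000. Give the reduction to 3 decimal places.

Before: below the line — $300, $400, $600, $700, $800; squared poverty gap index (FGT₂) = 0.10364.
After the $100 transfer: below the line — $400, $500, $700, $800, $900; squared poverty gap index (FGT₂) = 0.06818.
Reduction = 0.10364 − 0.06818 = 0.035.

0.035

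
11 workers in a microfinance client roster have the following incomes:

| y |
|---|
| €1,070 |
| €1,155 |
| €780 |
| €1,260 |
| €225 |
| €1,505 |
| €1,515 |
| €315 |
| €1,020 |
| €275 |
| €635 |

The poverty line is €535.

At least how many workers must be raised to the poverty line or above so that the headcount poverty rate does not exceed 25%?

1

3 of the 11 workers are poor, so H = 3/11 = 0.273.
A headcount ratio of at most 25% allows at most ⌊0.25 × 11⌋ = 2 poor workers.
So at least 3 − 2 = 1 must be lifted.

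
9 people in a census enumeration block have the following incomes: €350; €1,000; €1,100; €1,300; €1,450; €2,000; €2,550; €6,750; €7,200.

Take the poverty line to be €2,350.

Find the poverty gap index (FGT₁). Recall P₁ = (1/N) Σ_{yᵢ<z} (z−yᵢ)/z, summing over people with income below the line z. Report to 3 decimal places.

Poor units: €350, €1,000, €1,100, €1,300, €1,450, €2,000 (q = 6 of N = 9).
Gap ratios (z−y)/z: (2350−350)/2350 = 0.8511; (2350−1000)/2350 = 0.5745; (2350−1100)/2350 = 0.5319; (2350−1300)/2350 = 0.4468; (2350−1450)/2350 = 0.3830; (2350−2000)/2350 = 0.1489.
Σ = 2.936170. Dividing by the full population N = 9 gives P₁ = 0.326.

0.326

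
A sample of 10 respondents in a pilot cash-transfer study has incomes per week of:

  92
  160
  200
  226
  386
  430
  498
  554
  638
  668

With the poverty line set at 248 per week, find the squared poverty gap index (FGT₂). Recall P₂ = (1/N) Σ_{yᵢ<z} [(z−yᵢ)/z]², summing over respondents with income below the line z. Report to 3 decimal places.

0.057

Incomes under z: 92, 160, 200, 226 (q = 4 of N = 10).
Relative gaps: (248−92)/248 = 0.6290; (248−160)/248 = 0.3548; (248−200)/248 = 0.1935; (248−226)/248 = 0.0887.
Squared: 0.3957; 0.1259; 0.0375; 0.0079.
Sum = 0.566922; P₂ = 0.566922 / 10 = 0.057.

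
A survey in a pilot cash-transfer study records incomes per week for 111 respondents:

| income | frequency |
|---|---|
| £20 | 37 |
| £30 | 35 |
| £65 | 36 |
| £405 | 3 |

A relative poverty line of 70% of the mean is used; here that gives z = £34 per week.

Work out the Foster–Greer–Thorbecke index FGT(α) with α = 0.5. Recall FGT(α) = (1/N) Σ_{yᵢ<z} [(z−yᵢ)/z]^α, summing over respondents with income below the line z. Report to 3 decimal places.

0.322

Below z: 37×£20, 35×£30 (q = 72 of N = 111).
Normalized shortfalls: (34−20)/34 = 0.4118 (×37); (34−30)/34 = 0.1176 (×35).
Raised to α = 0.5: 0.64169 (×37); 0.34300 (×35).
Sum = 35.747392; FGT(0.5) = 35.747392 / 111 = 0.322.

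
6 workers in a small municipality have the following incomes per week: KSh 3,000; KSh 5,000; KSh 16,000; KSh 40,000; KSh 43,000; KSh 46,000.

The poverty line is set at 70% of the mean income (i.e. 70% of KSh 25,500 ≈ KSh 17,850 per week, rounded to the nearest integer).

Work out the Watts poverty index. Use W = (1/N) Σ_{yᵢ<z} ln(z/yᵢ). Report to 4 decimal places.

Below the line: KSh 3,000, KSh 5,000, KSh 16,000 (q = 3 of N = 6).
Log gaps: ln(17850/3000) = 1.7834; ln(17850/5000) = 1.2726; ln(17850/16000) = 0.1094.
W = 3.165372 / 6 = 0.5276.

0.5276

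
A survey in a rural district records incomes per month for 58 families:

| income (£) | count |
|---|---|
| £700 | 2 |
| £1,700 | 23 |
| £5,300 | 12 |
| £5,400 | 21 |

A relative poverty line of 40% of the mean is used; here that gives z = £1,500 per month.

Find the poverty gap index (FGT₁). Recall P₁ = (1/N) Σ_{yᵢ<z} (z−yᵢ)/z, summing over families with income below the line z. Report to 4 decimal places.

Poor units: 2×£700 (q = 2 of N = 58).
Shortfall ratios: (1500−700)/1500 = 0.5333 (×2).
Σ = 1.066667. Dividing by the full population N = 58 gives P₁ = 0.0184.

0.0184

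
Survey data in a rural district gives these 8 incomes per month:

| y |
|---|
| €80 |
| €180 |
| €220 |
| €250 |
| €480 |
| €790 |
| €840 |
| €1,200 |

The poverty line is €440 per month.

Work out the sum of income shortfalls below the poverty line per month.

Incomes under z: €80, €180, €220, €250 (q = 4 of N = 8).
Individual gaps: 440−80 = 360; 440−180 = 260; 440−220 = 220; 440−250 = 190.
Aggregate gap = €1,030.

€1,030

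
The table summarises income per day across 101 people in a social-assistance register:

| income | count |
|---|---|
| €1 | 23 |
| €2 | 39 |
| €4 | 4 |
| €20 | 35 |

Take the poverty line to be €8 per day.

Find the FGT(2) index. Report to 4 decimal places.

0.4015

Poor units: 23×€1, 39×€2, 4×€4 (q = 66 of N = 101).
Shortfall ratios: (8−1)/8 = 0.8750 (×23); (8−2)/8 = 0.7500 (×39); (8−4)/8 = 0.5000 (×4).
Squared: 0.7656 (×23); 0.5625 (×39); 0.2500 (×4).
Sum = 40.546875; P₂ = 40.546875 / 101 = 0.4015.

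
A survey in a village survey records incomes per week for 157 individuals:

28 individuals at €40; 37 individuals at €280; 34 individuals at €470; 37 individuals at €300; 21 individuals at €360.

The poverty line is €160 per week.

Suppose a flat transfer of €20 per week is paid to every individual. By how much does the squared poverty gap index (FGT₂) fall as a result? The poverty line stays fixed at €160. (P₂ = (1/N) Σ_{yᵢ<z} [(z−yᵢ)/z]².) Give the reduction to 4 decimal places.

0.0307

Before: below the line — 28×€40; squared poverty gap index (FGT₂) = 0.100318.
After the €20 transfer: below the line — 28×€60; squared poverty gap index (FGT₂) = 0.069666.
Reduction = 0.100318 − 0.069666 = 0.0307.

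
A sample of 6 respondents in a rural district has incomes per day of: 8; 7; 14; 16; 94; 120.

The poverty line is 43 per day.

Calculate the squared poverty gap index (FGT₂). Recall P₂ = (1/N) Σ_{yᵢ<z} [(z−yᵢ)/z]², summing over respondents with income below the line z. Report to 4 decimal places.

0.3688

Incomes under z: 7, 8, 14, 16 (q = 4 of N = 6).
Gap ratios (z−y)/z: (43−7)/43 = 0.8372; (43−8)/43 = 0.8140; (43−14)/43 = 0.6744; (43−16)/43 = 0.6279.
Squared: 0.7009; 0.6625; 0.4548; 0.3943.
Sum = 2.212547; P₂ = 2.212547 / 6 = 0.3688.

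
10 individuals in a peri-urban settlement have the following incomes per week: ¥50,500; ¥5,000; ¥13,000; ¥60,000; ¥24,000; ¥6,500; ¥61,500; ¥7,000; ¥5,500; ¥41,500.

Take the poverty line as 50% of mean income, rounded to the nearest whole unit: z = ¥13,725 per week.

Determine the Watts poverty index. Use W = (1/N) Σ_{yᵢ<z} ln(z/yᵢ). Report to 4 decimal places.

0.3399

Incomes under z: ¥5,000, ¥5,500, ¥6,500, ¥7,000, ¥13,000 (q = 5 of N = 10).
ln(z/y) terms: ln(13725/5000) = 1.0098; ln(13725/5500) = 0.9145; ln(13725/6500) = 0.7474; ln(13725/7000) = 0.6733; ln(13725/13000) = 0.0543.
W = 3.399247 / 10 = 0.3399.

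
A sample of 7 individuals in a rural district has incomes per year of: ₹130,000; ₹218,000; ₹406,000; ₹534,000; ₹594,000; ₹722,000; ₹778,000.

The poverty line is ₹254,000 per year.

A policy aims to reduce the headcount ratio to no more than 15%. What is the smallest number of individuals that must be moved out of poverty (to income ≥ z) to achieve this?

Currently q = 2 of N = 7 are below the line (H = 0.286).
A headcount ratio of at most 15% allows at most ⌊0.15 × 7⌋ = 1 poor individuals.
So at least 2 − 1 = 1 must be lifted.

1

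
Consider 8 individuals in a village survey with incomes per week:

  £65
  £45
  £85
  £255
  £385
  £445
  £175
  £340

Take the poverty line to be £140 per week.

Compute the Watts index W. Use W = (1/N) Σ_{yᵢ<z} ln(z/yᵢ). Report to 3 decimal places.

Below the line: £45, £65, £85 (q = 3 of N = 8).
Log shortfalls: ln(140/45) = 1.1350; ln(140/65) = 0.7673; ln(140/85) = 0.4990.
W = 2.401226 / 8 = 0.300.

0.300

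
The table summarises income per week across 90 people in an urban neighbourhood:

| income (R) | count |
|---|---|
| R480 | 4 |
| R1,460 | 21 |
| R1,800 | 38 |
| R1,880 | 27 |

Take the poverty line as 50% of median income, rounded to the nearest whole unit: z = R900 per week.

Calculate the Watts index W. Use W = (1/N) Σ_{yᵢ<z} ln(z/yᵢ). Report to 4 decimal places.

0.0279

Poor units: 4×R480 (q = 4 of N = 90).
Log shortfalls: ln(900/480) = 0.6286 (×4).
W = 2.514435 / 90 = 0.0279.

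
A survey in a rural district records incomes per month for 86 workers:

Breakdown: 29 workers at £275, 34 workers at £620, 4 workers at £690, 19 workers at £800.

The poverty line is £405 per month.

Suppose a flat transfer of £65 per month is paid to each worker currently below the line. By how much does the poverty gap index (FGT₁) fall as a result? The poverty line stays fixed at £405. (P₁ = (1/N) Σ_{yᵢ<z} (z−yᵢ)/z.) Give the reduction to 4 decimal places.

0.0541

Before: below the line — 29×£275; poverty gap index (FGT₁) = 0.108240.
After the £65 transfer: below the line — 29×£340; poverty gap index (FGT₁) = 0.054120.
Reduction = 0.108240 − 0.054120 = 0.0541.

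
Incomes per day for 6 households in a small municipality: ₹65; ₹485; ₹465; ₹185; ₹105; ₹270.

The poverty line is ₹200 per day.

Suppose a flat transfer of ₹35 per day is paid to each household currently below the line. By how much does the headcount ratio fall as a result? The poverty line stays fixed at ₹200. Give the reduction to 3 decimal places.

Before: below the line — ₹65, ₹105, ₹185; headcount ratio = 0.50000.
After the ₹35 transfer: below the line — ₹100, ₹140; headcount ratio = 0.33333.
Reduction = 0.50000 − 0.33333 = 0.167.

0.167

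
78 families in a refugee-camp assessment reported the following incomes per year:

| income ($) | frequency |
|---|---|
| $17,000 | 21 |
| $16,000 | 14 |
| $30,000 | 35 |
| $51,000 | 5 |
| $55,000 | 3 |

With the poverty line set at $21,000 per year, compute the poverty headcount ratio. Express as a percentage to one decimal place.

44.9%

35 of the 78 families have income below $21,000.
H = 35/78 = 44.9%.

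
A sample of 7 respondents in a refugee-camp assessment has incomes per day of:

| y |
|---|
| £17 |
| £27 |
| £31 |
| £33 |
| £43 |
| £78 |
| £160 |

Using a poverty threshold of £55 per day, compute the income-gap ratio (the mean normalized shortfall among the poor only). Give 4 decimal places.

Incomes under z: £17, £27, £31, £33, £43 (q = 5 of N = 7).
Relative gaps: 0.6909, 0.5091, 0.4364, 0.4000, 0.2182; sum = 2.254545.
I averages over the q = 5 poor units only: 2.254545 / 5 = 0.4509.

0.4509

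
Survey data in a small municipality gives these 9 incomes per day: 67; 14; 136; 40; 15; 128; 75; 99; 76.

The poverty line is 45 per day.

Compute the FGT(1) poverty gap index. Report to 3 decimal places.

Incomes under z: 14, 15, 40 (q = 3 of N = 9).
Normalized shortfalls: (45−14)/45 = 0.6889; (45−15)/45 = 0.6667; (45−40)/45 = 0.1111.
Sum of shortfalls = 1.466667; P₁ averages over all N: 1.466667 / 9 = 0.163.

0.163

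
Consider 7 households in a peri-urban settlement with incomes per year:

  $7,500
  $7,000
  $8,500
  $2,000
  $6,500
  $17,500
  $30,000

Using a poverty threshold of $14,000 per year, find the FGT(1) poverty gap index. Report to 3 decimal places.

0.393

Incomes under z: $2,000, $6,500, $7,000, $7,500, $8,500 (q = 5 of N = 7).
Relative gaps: (14000−2000)/14000 = 0.8571; (14000−6500)/14000 = 0.5357; (14000−7000)/14000 = 0.5000; (14000−7500)/14000 = 0.4643; (14000−8500)/14000 = 0.3929.
Sum of shortfalls = 2.750000; P₁ averages over all N: 2.750000 / 7 = 0.393.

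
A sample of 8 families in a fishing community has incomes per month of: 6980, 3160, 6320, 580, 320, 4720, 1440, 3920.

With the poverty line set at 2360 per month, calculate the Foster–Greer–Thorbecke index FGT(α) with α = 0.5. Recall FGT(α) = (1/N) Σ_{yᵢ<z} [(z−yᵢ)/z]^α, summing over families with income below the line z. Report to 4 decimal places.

0.3028

Incomes under z: 320, 580, 1440 (q = 3 of N = 8).
Relative gaps: (2360−320)/2360 = 0.8644; (2360−580)/2360 = 0.7542; (2360−1440)/2360 = 0.3898.
Raised to α = 0.5: 0.92973; 0.86847; 0.62436.
Sum = 2.422567; FGT(0.5) = 2.422567 / 8 = 0.3028.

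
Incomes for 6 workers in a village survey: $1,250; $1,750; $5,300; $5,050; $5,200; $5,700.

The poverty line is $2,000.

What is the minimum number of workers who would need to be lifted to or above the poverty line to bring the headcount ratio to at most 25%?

1

Currently q = 2 of N = 6 are below the line (H = 0.333).
A headcount ratio of at most 25% allows at most ⌊0.25 × 6⌋ = 1 poor workers.
So at least 2 − 1 = 1 must be lifted.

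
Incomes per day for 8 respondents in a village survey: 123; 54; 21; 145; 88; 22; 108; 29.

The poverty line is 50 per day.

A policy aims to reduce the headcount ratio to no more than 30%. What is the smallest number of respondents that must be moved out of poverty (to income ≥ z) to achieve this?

Currently q = 3 of N = 8 are below the line (H = 0.375).
A headcount ratio of at most 30% allows at most ⌊0.30 × 8⌋ = 2 poor respondents.
So at least 3 − 2 = 1 must be lifted.

1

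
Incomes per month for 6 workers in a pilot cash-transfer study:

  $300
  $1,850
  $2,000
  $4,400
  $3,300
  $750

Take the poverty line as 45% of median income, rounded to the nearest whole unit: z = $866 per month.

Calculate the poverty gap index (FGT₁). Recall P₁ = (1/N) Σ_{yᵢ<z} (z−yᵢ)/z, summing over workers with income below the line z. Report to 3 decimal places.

0.131

Poor units: $300, $750 (q = 2 of N = 6).
Shortfall ratios: (866−300)/866 = 0.6536; (866−750)/866 = 0.1339.
Sum of shortfalls = 0.787529; P₁ averages over all N: 0.787529 / 6 = 0.131.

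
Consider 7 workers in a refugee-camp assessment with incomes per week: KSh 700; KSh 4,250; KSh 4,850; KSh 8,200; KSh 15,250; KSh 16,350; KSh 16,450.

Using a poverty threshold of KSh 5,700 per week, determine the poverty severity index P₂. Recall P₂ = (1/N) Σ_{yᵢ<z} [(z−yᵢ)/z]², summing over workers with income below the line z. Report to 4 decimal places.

Incomes under z: KSh 700, KSh 4,250, KSh 4,850 (q = 3 of N = 7).
Shortfall ratios: (5700−700)/5700 = 0.8772; (5700−4250)/5700 = 0.2544; (5700−4850)/5700 = 0.1491.
Squared: 0.7695; 0.0647; 0.0222.
Sum = 0.856417; P₂ = 0.856417 / 7 = 0.1223.

0.1223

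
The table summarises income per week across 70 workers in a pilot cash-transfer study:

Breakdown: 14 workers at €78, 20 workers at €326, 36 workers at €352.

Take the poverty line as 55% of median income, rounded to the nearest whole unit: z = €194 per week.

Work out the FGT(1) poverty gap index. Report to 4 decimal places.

Incomes under z: 14×€78 (q = 14 of N = 70).
Relative gaps: (194−78)/194 = 0.5979 (×14).
Σ = 8.371134. Dividing by the full population N = 70 gives P₁ = 0.1196.

0.1196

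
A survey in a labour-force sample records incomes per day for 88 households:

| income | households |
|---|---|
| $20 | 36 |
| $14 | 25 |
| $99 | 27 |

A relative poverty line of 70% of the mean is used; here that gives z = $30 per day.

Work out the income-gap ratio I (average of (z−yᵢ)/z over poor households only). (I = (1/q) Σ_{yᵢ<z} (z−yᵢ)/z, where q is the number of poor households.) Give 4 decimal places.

Below z: 25×$14, 36×$20 (q = 61 of N = 88).
Shortfall ratios (z−y)/z: 0.5333 (×25), 0.3333 (×36); sum = 25.333333.
I averages over the q = 61 poor units only: 25.333333 / 61 = 0.4153.

0.4153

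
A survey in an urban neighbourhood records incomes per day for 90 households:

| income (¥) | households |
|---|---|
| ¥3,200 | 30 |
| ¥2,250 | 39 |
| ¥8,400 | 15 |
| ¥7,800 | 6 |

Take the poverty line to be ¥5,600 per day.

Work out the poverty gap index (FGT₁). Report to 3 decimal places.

0.402

Incomes under z: 39×¥2,250, 30×¥3,200 (q = 69 of N = 90).
Normalized shortfalls: (5600−2250)/5600 = 0.5982 (×39); (5600−3200)/5600 = 0.4286 (×30).
Sum of shortfalls = 36.187500; P₁ averages over all N: 36.187500 / 90 = 0.402.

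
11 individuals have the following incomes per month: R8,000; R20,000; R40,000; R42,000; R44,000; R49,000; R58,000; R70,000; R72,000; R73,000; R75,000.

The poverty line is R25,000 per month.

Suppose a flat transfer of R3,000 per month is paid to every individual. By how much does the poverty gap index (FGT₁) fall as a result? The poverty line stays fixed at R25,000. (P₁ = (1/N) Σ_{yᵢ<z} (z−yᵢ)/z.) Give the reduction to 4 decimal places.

0.0218

Before: below the line — R8,000, R20,000; poverty gap index (FGT₁) = 0.080000.
After the R3,000 transfer: below the line — R11,000, R23,000; poverty gap index (FGT₁) = 0.058182.
Reduction = 0.080000 − 0.058182 = 0.0218.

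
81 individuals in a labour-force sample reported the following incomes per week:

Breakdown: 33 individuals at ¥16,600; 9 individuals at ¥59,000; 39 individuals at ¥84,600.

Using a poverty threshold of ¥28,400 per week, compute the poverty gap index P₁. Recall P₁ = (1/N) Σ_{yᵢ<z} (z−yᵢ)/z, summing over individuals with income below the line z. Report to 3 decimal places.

0.169

Below the line: 33×¥16,600 (q = 33 of N = 81).
Gap ratios (z−y)/z: (28400−16600)/28400 = 0.4155 (×33).
Σ = 13.711268. Dividing by the full population N = 81 gives P₁ = 0.169.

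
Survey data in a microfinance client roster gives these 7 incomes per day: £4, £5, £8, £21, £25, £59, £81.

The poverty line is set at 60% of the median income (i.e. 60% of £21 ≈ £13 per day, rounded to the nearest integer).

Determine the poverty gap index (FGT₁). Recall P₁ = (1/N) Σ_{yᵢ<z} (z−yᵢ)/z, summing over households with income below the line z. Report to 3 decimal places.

0.242

Incomes under z: £4, £5, £8 (q = 3 of N = 7).
Normalized shortfalls: (13−4)/13 = 0.6923; (13−5)/13 = 0.6154; (13−8)/13 = 0.3846.
Sum of shortfalls = 1.692308; P₁ averages over all N: 1.692308 / 7 = 0.242.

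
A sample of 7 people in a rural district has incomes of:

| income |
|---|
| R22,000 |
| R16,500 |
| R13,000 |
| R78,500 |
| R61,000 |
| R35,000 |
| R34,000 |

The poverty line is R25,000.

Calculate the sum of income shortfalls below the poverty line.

Below z: R13,000, R16,500, R22,000 (q = 3 of N = 7).
Individual gaps: 25000−13000 = 12000; 25000−16500 = 8500; 25000−22000 = 3000.
Aggregate gap = R23,500.

R23,500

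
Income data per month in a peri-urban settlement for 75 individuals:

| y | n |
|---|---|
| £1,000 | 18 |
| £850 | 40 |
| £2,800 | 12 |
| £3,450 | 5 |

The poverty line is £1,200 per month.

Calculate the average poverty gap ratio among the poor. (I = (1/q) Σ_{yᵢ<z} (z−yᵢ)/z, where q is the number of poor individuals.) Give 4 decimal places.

0.2529

Below the line: 40×£850, 18×£1,000 (q = 58 of N = 75).
Shortfall ratios (z−y)/z: 0.2917 (×40), 0.1667 (×18); sum = 14.666667.
The income-gap ratio divides by q (the poor only): 14.666667 / 58 = 0.2529.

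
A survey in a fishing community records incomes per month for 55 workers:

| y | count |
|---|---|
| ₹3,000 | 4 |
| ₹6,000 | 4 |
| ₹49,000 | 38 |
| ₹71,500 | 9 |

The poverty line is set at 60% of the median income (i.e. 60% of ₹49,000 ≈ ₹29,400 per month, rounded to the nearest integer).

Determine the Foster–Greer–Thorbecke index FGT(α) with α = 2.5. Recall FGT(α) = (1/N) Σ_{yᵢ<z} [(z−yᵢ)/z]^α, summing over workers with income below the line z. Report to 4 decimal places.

0.0967

Below z: 4×₹3,000, 4×₹6,000 (q = 8 of N = 55).
Gap ratios (z−y)/z: (29400−3000)/29400 = 0.8980 (×4); (29400−6000)/29400 = 0.7959 (×4).
Raised to α = 2.5: 0.76408 (×4); 0.56516 (×4).
Sum = 5.316978; FGT(2.5) = 5.316978 / 55 = 0.0967.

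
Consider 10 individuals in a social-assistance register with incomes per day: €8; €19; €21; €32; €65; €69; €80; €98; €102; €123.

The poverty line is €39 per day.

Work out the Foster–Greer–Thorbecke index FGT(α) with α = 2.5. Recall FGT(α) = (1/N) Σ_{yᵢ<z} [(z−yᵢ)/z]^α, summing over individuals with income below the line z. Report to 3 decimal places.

0.091

Incomes under z: €8, €19, €21, €32 (q = 4 of N = 10).
Relative gaps: (39−8)/39 = 0.7949; (39−19)/39 = 0.5128; (39−21)/39 = 0.4615; (39−32)/39 = 0.1795.
Raised to α = 2.5: 0.56330; 0.18833; 0.14472; 0.01365.
Sum = 0.909997; FGT(2.5) = 0.909997 / 10 = 0.091.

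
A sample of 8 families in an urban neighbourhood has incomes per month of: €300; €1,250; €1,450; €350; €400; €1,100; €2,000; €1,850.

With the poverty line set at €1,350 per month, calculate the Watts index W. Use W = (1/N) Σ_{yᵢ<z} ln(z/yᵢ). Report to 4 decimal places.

Below z: €300, €350, €400, €1,100, €1,250 (q = 5 of N = 8).
Log gaps: ln(1350/300) = 1.5041; ln(1350/350) = 1.3499; ln(1350/400) = 1.2164; ln(1350/1100) = 0.2048; ln(1350/1250) = 0.0770.
W = 4.352155 / 8 = 0.5440.

0.5440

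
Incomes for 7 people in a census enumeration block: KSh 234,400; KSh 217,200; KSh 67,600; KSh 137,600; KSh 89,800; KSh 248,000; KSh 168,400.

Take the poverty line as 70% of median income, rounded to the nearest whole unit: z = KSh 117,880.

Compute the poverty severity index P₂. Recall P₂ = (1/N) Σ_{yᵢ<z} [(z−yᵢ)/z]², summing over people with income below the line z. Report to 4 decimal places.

0.0341

Below the line: KSh 67,600, KSh 89,800 (q = 2 of N = 7).
Relative gaps: (117880−67600)/117880 = 0.4265; (117880−89800)/117880 = 0.2382.
Squared: 0.1819; 0.0567.
Sum = 0.238676; P₂ = 0.238676 / 7 = 0.0341.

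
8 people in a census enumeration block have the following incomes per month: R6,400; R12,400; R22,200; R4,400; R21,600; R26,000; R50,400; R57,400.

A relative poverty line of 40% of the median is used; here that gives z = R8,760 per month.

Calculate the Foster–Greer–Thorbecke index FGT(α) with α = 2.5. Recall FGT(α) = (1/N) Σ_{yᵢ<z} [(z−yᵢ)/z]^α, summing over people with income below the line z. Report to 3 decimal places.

Below the line: R4,400, R6,400 (q = 2 of N = 8).
Relative gaps: (8760−4400)/8760 = 0.4977; (8760−6400)/8760 = 0.2694.
Raised to α = 2.5: 0.17477; 0.03767.
Sum = 0.212438; FGT(2.5) = 0.212438 / 8 = 0.027.

0.027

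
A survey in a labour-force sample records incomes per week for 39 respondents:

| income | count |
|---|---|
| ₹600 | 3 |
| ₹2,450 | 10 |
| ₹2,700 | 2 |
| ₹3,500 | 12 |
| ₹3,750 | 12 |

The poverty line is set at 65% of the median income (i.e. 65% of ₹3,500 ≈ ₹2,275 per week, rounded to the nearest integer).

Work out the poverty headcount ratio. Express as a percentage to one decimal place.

7.7%

3 of the 39 respondents have income below ₹2,275.
H = 3/39 = 7.7%.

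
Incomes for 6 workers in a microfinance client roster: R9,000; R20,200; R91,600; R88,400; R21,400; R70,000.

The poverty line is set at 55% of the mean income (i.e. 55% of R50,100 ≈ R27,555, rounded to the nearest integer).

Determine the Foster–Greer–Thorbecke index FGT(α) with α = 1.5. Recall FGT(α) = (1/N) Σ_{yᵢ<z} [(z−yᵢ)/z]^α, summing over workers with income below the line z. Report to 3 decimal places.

Poor units: R9,000, R20,200, R21,400 (q = 3 of N = 6).
Gap ratios (z−y)/z: (27555−9000)/27555 = 0.6734; (27555−20200)/27555 = 0.2669; (27555−21400)/27555 = 0.2234.
Raised to α = 1.5: 0.55257; 0.13790; 0.10557.
Sum = 0.796048; FGT(1.5) = 0.796048 / 6 = 0.133.

0.133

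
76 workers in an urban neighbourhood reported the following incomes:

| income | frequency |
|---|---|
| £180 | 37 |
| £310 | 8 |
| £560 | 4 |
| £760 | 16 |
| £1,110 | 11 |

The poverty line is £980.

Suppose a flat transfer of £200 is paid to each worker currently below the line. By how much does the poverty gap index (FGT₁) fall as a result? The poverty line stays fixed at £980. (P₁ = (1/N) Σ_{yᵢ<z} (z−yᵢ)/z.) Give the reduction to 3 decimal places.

Before: below the line — 37×£180, 8×£310, 4×£560, 16×£760; poverty gap index (FGT₁) = 0.53921.
After the £200 transfer: below the line — 37×£380, 8×£510, 4×£760, 16×£960; poverty gap index (FGT₁) = 0.36466.
Reduction = 0.53921 − 0.36466 = 0.175.

0.175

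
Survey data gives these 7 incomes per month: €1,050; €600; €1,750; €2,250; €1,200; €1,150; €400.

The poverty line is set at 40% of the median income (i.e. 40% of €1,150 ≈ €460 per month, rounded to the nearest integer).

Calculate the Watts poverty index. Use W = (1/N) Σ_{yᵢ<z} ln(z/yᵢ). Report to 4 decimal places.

Incomes under z: €400 (q = 1 of N = 7).
ln(z/y) terms: ln(460/400) = 0.1398.
W = 0.139762 / 7 = 0.0200.

0.0200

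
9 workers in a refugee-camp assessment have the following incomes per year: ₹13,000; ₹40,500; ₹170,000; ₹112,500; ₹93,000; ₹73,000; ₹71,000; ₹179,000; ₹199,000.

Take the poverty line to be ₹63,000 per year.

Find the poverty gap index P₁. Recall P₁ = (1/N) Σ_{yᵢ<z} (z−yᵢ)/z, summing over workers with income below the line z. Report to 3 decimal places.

Poor units: ₹13,000, ₹40,500 (q = 2 of N = 9).
Relative gaps: (63000−13000)/63000 = 0.7937; (63000−40500)/63000 = 0.3571.
Sum of shortfalls = 1.150794; P₁ averages over all N: 1.150794 / 9 = 0.128.

0.128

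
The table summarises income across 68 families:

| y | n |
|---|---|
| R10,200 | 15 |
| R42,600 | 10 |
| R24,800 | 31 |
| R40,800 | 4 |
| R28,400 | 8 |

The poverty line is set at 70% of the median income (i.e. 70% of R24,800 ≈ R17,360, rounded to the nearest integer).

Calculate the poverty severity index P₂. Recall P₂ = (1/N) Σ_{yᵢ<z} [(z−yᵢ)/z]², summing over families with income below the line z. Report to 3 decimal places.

Incomes under z: 15×R10,200 (q = 15 of N = 68).
Shortfall ratios: (17360−10200)/17360 = 0.4124 (×15).
Squared: 0.1701 (×15).
Sum = 2.551631; P₂ = 2.551631 / 68 = 0.038.

0.038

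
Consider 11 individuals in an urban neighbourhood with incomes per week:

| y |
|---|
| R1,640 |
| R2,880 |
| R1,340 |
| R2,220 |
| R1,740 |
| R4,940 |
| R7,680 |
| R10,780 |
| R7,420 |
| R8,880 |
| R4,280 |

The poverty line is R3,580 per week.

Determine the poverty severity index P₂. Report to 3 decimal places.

0.103

Below the line: R1,340, R1,640, R1,740, R2,220, R2,880 (q = 5 of N = 11).
Shortfall ratios: (3580−1340)/3580 = 0.6257; (3580−1640)/3580 = 0.5419; (3580−1740)/3580 = 0.5140; (3580−2220)/3580 = 0.3799; (3580−2880)/3580 = 0.1955.
Squared: 0.3915; 0.2937; 0.2642; 0.1443; 0.0382.
Sum = 1.131862; P₂ = 1.131862 / 11 = 0.103.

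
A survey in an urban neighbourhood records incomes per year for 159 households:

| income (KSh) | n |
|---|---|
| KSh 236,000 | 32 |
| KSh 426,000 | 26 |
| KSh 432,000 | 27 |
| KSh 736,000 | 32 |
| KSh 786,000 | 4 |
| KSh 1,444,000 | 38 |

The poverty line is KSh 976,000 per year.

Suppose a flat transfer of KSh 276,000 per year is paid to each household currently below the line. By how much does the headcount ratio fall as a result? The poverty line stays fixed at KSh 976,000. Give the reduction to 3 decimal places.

Before: below the line — 32×KSh 236,000, 26×KSh 426,000, 27×KSh 432,000, 32×KSh 736,000, 4×KSh 786,000; headcount ratio = 0.76101.
After the KSh 276,000 transfer: below the line — 32×KSh 512,000, 26×KSh 702,000, 27×KSh 708,000; headcount ratio = 0.53459.
Reduction = 0.76101 − 0.53459 = 0.226.

0.226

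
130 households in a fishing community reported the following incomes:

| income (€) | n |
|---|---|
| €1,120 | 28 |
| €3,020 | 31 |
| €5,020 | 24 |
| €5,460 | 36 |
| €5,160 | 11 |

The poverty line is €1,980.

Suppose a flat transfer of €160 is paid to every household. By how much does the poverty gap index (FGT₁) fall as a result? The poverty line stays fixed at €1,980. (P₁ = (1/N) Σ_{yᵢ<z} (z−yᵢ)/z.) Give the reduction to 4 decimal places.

0.0174

Before: below the line — 28×€1,120; poverty gap index (FGT₁) = 0.093551.
After the €160 transfer: below the line — 28×€1,280; poverty gap index (FGT₁) = 0.076146.
Reduction = 0.093551 − 0.076146 = 0.0174.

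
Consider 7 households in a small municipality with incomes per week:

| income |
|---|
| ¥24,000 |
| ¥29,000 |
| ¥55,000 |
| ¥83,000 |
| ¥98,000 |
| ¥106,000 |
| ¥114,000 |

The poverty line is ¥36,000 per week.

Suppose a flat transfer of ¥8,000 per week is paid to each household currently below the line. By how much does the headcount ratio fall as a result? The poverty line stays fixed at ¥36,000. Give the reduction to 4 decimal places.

0.1429

Before: below the line — ¥24,000, ¥29,000; headcount ratio = 0.285714.
After the ¥8,000 transfer: below the line — ¥32,000; headcount ratio = 0.142857.
Reduction = 0.285714 − 0.142857 = 0.1429.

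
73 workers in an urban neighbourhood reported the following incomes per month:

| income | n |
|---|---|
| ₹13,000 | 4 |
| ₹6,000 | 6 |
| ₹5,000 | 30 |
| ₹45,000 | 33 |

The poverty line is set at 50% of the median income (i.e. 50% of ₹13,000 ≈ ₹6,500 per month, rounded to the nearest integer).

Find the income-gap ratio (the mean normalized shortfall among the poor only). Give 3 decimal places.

Poor units: 30×₹5,000, 6×₹6,000 (q = 36 of N = 73).
Shortfall ratios (z−y)/z: 0.2308 (×30), 0.0769 (×6); sum = 7.384615.
The income-gap ratio divides by q (the poor only): 7.384615 / 36 = 0.205.

0.205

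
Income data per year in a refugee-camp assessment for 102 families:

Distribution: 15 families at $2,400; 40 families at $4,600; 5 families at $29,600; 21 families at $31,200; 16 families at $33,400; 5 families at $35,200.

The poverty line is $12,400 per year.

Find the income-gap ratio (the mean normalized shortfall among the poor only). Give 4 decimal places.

0.6774

Poor units: 15×$2,400, 40×$4,600 (q = 55 of N = 102).
Shortfall ratios (z−y)/z: 0.8065 (×15), 0.6290 (×40); sum = 37.258065.
I averages over the q = 55 poor units only: 37.258065 / 55 = 0.6774.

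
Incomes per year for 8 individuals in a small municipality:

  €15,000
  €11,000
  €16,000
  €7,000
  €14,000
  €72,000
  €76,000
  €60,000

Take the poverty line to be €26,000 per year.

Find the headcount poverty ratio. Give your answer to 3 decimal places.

0.625

5 of the 8 individuals have income below €26,000.
H = 5/8 = 0.625.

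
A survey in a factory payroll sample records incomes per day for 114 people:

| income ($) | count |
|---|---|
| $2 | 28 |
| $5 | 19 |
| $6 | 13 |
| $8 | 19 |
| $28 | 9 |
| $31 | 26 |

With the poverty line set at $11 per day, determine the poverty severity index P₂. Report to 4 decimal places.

Incomes under z: 28×$2, 19×$5, 13×$6, 19×$8 (q = 79 of N = 114).
Normalized shortfalls: (11−2)/11 = 0.8182 (×28); (11−5)/11 = 0.5455 (×19); (11−6)/11 = 0.4545 (×13); (11−8)/11 = 0.2727 (×19).
Squared: 0.6694 (×28); 0.2975 (×19); 0.2066 (×13); 0.0744 (×19).
Sum = 28.495868; P₂ = 28.495868 / 114 = 0.2500.

0.2500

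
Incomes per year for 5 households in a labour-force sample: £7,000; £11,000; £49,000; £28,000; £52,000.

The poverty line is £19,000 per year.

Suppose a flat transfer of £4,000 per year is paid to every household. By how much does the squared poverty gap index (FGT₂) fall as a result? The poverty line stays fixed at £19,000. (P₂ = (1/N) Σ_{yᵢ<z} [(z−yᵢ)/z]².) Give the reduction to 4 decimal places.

Before: below the line — £7,000, £11,000; squared poverty gap index (FGT₂) = 0.115235.
After the £4,000 transfer: below the line — £11,000, £15,000; squared poverty gap index (FGT₂) = 0.044321.
Reduction = 0.115235 − 0.044321 = 0.0709.

0.0709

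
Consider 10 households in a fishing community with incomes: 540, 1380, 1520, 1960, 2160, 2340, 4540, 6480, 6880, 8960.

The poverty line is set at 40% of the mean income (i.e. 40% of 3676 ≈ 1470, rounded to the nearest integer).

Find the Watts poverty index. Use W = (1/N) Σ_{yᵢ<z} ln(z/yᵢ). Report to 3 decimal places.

0.106

Poor units: 540, 1380 (q = 2 of N = 10).
ln(z/y) terms: ln(1470/540) = 1.0014; ln(1470/1380) = 0.0632.
W = 1.064627 / 10 = 0.106.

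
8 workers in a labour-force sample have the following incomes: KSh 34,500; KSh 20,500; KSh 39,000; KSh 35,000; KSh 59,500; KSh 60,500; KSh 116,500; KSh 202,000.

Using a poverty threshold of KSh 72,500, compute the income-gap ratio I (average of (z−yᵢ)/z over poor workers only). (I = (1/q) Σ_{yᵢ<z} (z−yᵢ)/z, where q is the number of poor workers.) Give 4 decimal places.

Poor units: KSh 20,500, KSh 34,500, KSh 35,000, KSh 39,000, KSh 59,500, KSh 60,500 (q = 6 of N = 8).
Shortfall ratios (z−y)/z: 0.7172, 0.5241, 0.5172, 0.4621, 0.1793, 0.1655; sum = 2.565517.
I averages over the q = 6 poor units only: 2.565517 / 6 = 0.4276.

0.4276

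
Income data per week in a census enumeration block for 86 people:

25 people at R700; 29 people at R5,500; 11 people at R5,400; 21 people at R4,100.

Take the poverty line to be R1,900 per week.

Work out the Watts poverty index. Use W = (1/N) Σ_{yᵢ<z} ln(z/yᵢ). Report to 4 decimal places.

Below z: 25×R700 (q = 25 of N = 86).
Log shortfalls: ln(1900/700) = 0.9985 (×25).
W = 24.963221 / 86 = 0.2903.

0.2903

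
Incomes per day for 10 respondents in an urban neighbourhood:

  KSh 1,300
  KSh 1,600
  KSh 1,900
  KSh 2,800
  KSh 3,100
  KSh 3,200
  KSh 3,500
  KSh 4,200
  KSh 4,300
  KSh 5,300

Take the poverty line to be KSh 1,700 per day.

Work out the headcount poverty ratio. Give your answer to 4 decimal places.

0.2000

2 of the 10 respondents have income below KSh 1,700.
H = 2/10 = 0.2000.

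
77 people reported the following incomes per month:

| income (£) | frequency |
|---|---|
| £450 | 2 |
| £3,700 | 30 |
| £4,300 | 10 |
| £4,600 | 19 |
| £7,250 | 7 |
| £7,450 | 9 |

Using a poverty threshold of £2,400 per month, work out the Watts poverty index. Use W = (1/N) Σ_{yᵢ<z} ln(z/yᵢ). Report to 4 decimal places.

0.0435

Incomes under z: 2×£450 (q = 2 of N = 77).
Log gaps: ln(2400/450) = 1.6740 (×2).
W = 3.347953 / 77 = 0.0435.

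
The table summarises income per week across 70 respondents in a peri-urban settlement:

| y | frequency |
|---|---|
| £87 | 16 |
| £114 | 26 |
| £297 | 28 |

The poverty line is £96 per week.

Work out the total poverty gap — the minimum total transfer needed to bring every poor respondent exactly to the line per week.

£144

Poor units: 16×£87 (q = 16 of N = 70).
Individual gaps: 16×(96−87) = 144.
Aggregate gap = £144.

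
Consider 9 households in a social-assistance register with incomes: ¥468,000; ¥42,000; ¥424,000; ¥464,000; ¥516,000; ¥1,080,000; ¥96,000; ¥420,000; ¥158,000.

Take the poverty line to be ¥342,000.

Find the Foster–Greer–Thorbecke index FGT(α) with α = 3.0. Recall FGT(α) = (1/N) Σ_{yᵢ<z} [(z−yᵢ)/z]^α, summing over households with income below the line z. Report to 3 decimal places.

0.134

Poor units: ¥42,000, ¥96,000, ¥158,000 (q = 3 of N = 9).
Relative gaps: (342000−42000)/342000 = 0.8772; (342000−96000)/342000 = 0.7193; (342000−158000)/342000 = 0.5380.
Raised to α = 3.0: 0.67497; 0.37216; 0.15573.
Sum = 1.202860; FGT(3.0) = 1.202860 / 9 = 0.134.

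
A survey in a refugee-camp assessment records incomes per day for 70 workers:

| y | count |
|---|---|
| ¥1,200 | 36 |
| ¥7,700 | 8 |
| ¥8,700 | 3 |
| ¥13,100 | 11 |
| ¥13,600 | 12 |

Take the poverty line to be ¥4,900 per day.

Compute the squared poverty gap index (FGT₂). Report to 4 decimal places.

Incomes under z: 36×¥1,200 (q = 36 of N = 70).
Gap ratios (z−y)/z: (4900−1200)/4900 = 0.7551 (×36).
Squared: 0.5702 (×36).
Sum = 20.526447; P₂ = 20.526447 / 70 = 0.2932.

0.2932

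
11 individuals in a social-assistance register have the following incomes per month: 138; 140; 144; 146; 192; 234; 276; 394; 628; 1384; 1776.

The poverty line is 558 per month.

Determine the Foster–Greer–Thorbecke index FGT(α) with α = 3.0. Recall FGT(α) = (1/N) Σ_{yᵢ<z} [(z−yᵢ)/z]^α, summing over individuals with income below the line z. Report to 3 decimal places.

Incomes under z: 138, 140, 144, 146, 192, 234, 276, 394 (q = 8 of N = 11).
Relative gaps: (558−138)/558 = 0.7527; (558−140)/558 = 0.7491; (558−144)/558 = 0.7419; (558−146)/558 = 0.7384; (558−192)/558 = 0.6559; (558−234)/558 = 0.5806; (558−276)/558 = 0.5054; (558−394)/558 = 0.2939.
Raised to α = 3.0: 0.42643; 0.42036; 0.40841; 0.40252; 0.28219; 0.19576; 0.12908; 0.02539.
Sum = 2.290143; FGT(3.0) = 2.290143 / 11 = 0.208.

0.208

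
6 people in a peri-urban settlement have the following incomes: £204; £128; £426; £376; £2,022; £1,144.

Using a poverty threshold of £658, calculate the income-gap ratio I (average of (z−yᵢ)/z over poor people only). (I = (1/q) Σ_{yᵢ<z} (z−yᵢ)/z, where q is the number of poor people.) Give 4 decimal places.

0.5691

Incomes under z: £128, £204, £376, £426 (q = 4 of N = 6).
Relative gaps: 0.8055, 0.6900, 0.4286, 0.3526; sum = 2.276596.
The income-gap ratio divides by q (the poor only): 2.276596 / 4 = 0.5691.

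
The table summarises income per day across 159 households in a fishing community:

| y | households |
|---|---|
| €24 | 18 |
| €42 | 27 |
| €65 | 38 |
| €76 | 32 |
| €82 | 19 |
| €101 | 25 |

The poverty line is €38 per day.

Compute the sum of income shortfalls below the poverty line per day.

€252

Incomes under z: 18×€24 (q = 18 of N = 159).
Individual gaps: 18×(38−24) = 252.
Aggregate gap = €252.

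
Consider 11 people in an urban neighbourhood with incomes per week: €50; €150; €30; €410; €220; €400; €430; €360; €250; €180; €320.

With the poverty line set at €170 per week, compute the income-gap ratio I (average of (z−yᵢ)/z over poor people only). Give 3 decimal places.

0.549

Incomes under z: €30, €50, €150 (q = 3 of N = 11).
Relative gaps: 0.8235, 0.7059, 0.1176; sum = 1.647059.
I averages over the q = 3 poor units only: 1.647059 / 3 = 0.549.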